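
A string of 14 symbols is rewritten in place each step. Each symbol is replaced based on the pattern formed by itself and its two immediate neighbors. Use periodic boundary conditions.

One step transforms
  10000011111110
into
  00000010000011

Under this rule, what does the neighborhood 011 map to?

1

At position 6 the neighborhood is 011; the next row has 1 there.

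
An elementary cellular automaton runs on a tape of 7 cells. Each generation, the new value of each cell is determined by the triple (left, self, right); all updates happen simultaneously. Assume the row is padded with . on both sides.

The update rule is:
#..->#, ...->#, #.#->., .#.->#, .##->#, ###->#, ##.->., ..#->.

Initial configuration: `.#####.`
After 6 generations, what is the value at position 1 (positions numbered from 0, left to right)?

.####.#
.###..#
.##.#.#
.#..#.#
.##.#.#  (repeats generation 3; period 2)
generation 6: .#..#.#
position 1 holds #

#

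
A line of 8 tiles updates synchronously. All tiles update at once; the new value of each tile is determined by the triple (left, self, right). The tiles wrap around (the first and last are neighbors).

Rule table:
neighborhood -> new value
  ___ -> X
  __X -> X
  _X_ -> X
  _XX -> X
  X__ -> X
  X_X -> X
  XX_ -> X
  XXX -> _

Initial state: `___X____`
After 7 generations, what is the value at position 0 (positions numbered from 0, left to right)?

XXXXXXXX
________
XXXXXXXX  (repeats generation 1; period 2)
generation 7: XXXXXXXX
position 0 holds X

X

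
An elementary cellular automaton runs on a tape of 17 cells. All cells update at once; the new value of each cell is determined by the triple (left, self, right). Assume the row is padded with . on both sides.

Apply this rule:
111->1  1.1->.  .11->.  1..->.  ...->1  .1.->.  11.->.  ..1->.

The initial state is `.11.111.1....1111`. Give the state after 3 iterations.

.11..1....1111111

.....1....11..11.
1111...11........
.11..1....1111111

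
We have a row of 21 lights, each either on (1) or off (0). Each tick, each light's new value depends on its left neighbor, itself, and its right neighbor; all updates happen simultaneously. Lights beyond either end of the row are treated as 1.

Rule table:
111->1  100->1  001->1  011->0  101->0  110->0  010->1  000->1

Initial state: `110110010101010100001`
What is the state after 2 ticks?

100001110101010111110
011110100101010011100

011110100101010011100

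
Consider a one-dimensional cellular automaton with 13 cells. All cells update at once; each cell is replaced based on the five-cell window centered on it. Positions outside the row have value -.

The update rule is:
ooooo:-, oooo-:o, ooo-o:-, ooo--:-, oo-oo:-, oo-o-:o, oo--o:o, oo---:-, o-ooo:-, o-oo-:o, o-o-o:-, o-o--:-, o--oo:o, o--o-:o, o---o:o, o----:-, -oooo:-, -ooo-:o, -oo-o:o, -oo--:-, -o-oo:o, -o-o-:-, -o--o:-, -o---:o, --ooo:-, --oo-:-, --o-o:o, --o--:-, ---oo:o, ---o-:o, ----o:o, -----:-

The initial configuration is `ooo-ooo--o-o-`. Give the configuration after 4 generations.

---ooo--oo---

-o---o-ooo--o
o-ooooo-o-oo-
oo---o-o-oo--
---ooo--oo---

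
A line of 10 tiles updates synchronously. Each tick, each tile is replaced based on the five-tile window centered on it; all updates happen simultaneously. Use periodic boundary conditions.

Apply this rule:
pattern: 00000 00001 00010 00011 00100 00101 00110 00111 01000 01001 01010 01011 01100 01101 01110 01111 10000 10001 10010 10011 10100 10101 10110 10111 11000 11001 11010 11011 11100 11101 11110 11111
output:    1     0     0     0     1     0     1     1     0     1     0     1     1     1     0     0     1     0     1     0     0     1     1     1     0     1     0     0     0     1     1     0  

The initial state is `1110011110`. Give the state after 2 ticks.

tick 1: 1001010110
tick 2: 0110011110

0110011110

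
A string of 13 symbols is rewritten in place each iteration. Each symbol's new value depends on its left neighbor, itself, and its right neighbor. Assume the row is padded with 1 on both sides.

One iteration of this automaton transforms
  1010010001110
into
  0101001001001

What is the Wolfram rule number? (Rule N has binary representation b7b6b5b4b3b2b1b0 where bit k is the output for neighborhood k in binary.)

position 10: 111 → 0  (bit 7 = 0)
position 0: 110 → 0  (bit 6 = 0)
position 1: 101 → 1  (bit 5 = 1)
position 3: 100 → 1  (bit 4 = 1)
position 9: 011 → 1  (bit 3 = 1)
position 2: 010 → 0  (bit 2 = 0)
position 4: 001 → 0  (bit 1 = 0)
position 7: 000 → 0  (bit 0 = 0)
bits b7..b0 = 00111000 = 56

56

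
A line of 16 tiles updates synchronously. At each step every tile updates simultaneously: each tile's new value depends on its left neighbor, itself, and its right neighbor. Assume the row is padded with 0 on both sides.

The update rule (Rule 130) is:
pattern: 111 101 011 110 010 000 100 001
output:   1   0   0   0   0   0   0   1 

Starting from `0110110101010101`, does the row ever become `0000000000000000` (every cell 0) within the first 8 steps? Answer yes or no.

1000000000000000
0000000000000000
all cells are 0 at step 2

yes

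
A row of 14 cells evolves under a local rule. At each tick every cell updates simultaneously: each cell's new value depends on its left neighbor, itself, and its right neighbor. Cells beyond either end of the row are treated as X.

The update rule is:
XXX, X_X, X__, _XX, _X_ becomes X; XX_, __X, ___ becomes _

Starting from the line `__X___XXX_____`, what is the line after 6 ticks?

X_XX__XX_X____
_XX_X_X_XXX___
XX_XXXXXXX_X__
X_XXXXXXX_XXX_
_XXXXXXX_XXX_X
XXXXXXX_XXX_XX

XXXXXXX_XXX_XX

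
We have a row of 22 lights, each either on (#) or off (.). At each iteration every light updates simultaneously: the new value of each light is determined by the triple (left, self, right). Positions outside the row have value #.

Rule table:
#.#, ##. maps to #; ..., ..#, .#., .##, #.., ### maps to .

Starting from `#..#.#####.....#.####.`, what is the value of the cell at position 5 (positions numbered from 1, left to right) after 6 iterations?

.

#...#....#......#...##
#.....................
#.....................  (fixed point — unchanged through iteration 6)
position 5 holds .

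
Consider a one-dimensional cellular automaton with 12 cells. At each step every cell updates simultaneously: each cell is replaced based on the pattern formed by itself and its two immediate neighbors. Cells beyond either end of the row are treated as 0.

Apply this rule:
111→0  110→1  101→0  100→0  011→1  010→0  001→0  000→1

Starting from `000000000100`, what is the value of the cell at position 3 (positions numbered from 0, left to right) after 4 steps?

0

111111110001
100000010100
001111000001
101001011100
position 3 holds 0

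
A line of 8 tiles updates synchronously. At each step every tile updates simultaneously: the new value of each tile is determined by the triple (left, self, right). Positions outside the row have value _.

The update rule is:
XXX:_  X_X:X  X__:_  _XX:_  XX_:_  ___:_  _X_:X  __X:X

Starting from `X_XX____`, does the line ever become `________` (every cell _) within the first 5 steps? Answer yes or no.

yes

step 1: XX______
step 2: ________
all cells are _ at step 2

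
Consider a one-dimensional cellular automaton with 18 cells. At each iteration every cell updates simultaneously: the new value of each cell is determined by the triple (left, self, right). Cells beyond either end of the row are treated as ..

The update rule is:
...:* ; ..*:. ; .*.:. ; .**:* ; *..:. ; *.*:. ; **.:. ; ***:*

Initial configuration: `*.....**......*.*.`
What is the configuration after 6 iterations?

*.*....******.....

..***.*..****.....
*.**.....***..****
..*..***.**...***.
*....**..*..*.**..
..**.*........*..*
*.*....******.....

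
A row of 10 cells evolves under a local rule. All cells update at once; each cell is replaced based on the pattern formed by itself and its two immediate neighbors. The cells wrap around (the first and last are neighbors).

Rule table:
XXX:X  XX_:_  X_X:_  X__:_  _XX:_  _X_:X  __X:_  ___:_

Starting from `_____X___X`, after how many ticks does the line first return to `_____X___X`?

tick 1: _____X___X

1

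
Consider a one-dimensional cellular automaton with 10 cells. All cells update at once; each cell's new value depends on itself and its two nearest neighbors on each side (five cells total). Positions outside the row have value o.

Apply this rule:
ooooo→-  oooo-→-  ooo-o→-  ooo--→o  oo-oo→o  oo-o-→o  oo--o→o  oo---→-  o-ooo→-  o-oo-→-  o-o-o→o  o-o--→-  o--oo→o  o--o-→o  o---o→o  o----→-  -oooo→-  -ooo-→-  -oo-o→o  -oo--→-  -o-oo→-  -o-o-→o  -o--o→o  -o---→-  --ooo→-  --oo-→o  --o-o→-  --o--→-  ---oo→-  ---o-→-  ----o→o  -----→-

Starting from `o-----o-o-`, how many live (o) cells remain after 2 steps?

7

o---o--oo-
o-o--ooooo
count of o: 7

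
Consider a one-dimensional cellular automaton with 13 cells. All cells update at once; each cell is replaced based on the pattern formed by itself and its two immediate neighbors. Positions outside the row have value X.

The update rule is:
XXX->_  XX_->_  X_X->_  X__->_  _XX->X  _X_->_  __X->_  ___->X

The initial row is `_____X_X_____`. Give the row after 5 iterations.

___XXX_X___X_

_XXX_____XXX_
_X___XXX_X___
___X_X_____X_
_X_____XXX___
___XXX_X___X_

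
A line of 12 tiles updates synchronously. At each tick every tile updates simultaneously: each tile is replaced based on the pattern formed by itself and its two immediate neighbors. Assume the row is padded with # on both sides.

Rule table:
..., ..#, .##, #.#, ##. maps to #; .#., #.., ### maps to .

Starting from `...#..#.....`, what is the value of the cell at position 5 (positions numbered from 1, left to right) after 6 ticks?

.

.##..#..####
###.#..##...
..##..###.##
.###.##.###.
##.######.##
.###....###.
position 5 holds .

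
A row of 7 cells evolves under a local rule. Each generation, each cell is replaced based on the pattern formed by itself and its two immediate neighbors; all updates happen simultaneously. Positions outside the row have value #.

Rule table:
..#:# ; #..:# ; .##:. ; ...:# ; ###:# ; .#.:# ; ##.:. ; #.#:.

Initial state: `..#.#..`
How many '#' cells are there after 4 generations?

###.###
##...##
#.###.#
...#...
count of #: 1

1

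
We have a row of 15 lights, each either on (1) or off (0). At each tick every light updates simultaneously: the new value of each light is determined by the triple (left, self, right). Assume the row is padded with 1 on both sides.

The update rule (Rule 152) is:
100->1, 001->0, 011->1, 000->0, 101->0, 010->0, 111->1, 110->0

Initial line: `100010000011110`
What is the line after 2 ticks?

tick 1: 010001000011100
tick 2: 001000100011010

001000100011010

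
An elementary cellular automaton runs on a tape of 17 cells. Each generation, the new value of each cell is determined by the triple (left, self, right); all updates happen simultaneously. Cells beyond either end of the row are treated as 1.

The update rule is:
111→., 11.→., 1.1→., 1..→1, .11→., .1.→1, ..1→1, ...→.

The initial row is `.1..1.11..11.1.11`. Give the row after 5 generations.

.1.11.....111..1.

generation 1: .1111...11...1...
generation 2: .....1.1..1.111.1
generation 3: 1...11.1111......
generation 4: .1.1.......1....1
generation 5: .1.11.....111..1.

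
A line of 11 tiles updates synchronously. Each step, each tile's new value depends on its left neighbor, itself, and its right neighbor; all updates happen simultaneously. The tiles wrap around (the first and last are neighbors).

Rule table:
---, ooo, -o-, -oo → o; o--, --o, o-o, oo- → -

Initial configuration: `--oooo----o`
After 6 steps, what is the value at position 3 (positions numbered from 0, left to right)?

-

step 1: --ooo--oo-o
step 2: --oo---o--o
step 3: --o--o-o--o
step 4: --o--o-o--o  (fixed point — unchanged through step 6)
position 3 holds -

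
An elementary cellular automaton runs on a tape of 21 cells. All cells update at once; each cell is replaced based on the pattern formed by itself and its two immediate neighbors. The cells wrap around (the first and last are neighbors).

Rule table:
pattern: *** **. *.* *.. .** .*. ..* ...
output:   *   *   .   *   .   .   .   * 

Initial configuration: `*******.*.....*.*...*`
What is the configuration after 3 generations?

*******..****....**..
.*******..******..**.
..*******..******..**

..*******..******..**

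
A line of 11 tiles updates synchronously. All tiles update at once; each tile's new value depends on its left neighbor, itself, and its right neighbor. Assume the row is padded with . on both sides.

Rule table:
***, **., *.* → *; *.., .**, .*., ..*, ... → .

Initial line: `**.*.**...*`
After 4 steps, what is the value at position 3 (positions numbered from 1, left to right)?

step 1: .**.*.*....
step 2: ..**.*.....
step 3: ...**......
step 4: ....*......
position 3 holds .

.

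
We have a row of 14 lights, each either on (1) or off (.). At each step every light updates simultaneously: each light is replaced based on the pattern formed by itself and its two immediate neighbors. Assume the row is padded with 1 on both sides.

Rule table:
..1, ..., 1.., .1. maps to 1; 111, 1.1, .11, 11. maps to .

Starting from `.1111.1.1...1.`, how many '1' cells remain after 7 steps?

7

step 1: ......1.11111.
step 2: 1111111.......
step 3: .......1111111
step 4: 1111111.......  (repeats step 2; period 2)
step 7: .......1111111
count of 1: 7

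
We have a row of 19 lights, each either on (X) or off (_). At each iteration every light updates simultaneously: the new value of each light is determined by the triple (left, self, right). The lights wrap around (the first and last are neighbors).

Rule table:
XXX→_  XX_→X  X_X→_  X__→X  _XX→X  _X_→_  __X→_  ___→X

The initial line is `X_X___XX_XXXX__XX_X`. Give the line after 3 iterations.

_X_XX_XXX___XX_XX_X

iteration 1: X__XX_XX_X__XX_XX_X
iteration 2: XX_XX_XX__X_XX_XX_X
iteration 3: _X_XX_XXX___XX_XX_X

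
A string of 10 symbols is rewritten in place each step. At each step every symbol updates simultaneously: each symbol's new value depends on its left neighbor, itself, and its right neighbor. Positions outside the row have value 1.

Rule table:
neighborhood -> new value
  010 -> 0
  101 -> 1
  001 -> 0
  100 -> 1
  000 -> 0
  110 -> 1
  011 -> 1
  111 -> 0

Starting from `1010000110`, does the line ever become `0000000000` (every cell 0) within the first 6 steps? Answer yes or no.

step 1: 1101000111
step 2: 0110100100
step 3: 1111010010
step 4: 0001101001
step 5: 1001110101
step 6: 1101011011
step 6 is 1101011011, still not uniform 0

no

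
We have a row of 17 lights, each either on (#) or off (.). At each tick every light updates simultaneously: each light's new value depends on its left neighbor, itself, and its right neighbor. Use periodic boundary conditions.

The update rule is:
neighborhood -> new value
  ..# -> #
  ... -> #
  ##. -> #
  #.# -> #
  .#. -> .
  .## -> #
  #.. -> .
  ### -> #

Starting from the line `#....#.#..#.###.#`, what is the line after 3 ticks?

tick 1: #.###.#..#.######
tick 2: ######..#.#######
tick 3: ######.#.########

######.#.########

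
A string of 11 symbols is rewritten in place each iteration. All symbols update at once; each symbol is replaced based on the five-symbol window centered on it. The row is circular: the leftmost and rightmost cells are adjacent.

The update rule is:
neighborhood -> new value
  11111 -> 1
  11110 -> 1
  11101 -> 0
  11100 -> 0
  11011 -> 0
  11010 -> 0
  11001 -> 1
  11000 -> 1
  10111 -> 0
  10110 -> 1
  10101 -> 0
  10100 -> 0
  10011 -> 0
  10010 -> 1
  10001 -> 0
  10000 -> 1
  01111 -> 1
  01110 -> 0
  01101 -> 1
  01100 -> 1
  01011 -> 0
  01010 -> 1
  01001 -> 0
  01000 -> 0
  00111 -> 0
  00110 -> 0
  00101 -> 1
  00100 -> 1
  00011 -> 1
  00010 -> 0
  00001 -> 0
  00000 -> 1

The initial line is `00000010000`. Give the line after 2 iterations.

iteration 1: 11110010111
iteration 2: 11101110011

11101110011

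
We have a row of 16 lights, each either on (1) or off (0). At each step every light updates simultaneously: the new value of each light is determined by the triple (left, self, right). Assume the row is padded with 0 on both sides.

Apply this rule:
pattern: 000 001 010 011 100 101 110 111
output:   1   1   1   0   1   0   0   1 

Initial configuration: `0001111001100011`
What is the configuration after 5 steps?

step 1: 1110110110011100
step 2: 0100000001101011
step 3: 1111111110001000
step 4: 0111111101111111
step 5: 1011111000111110

1011111000111110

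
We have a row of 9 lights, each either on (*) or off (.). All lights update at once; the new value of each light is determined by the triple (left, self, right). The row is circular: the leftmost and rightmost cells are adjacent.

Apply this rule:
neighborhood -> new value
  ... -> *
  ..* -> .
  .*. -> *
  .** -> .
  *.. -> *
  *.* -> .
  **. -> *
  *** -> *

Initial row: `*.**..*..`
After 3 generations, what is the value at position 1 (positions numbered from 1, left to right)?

.

*..**.**.
**..*..*.
.**.**.*.
position 1 holds .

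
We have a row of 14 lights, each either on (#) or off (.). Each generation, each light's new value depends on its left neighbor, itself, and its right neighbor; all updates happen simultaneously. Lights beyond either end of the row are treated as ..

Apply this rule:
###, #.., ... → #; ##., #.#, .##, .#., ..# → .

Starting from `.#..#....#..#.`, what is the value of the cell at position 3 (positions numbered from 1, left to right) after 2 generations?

..#..###..#..#
#..#..#.#..#..
position 3 holds .

.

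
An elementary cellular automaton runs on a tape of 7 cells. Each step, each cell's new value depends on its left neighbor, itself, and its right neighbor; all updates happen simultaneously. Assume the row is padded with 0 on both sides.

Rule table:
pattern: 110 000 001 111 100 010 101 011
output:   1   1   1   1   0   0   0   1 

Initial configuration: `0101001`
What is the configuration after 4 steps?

step 1: 1000010
step 2: 0011100
step 3: 1111101
step 4: 1111100

1111100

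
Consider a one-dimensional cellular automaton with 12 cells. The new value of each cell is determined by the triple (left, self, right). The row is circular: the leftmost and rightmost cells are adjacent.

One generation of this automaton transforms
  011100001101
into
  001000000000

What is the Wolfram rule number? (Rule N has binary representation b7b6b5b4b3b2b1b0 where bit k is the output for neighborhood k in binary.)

128

position 2: 111 → 1  (bit 7 = 1)
position 3: 110 → 0  (bit 6 = 0)
position 0: 101 → 0  (bit 5 = 0)
position 4: 100 → 0  (bit 4 = 0)
position 1: 011 → 0  (bit 3 = 0)
position 11: 010 → 0  (bit 2 = 0)
position 7: 001 → 0  (bit 1 = 0)
position 5: 000 → 0  (bit 0 = 0)
bits b7..b0 = 10000000 = 128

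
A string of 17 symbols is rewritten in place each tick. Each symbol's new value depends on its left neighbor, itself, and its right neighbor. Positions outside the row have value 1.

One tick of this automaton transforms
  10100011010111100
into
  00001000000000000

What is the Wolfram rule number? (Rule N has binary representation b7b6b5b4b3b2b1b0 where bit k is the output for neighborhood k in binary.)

position 12: 111 → 0  (bit 7 = 0)
position 0: 110 → 0  (bit 6 = 0)
position 1: 101 → 0  (bit 5 = 0)
position 3: 100 → 0  (bit 4 = 0)
position 6: 011 → 0  (bit 3 = 0)
position 2: 010 → 0  (bit 2 = 0)
position 5: 001 → 0  (bit 1 = 0)
position 4: 000 → 1  (bit 0 = 1)
bits b7..b0 = 00000001 = 1

1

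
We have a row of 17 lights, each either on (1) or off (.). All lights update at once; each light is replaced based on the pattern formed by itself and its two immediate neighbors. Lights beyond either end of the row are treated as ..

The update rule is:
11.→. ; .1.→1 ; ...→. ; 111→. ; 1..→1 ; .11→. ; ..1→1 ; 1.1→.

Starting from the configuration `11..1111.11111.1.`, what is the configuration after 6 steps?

..11...........11
.1..1.........1..
111111.......111.
......1.....1...1
.....111...111.11
....1...1.1......

....1...1.1......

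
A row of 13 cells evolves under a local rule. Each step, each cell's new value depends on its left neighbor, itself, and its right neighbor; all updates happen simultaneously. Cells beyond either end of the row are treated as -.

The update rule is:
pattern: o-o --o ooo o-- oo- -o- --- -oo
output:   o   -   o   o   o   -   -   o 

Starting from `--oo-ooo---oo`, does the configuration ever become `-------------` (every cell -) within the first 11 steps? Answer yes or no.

step 1: --ooooooo--oo
step 2: --oooooooo-oo
step 3: --ooooooooooo
step 4: --ooooooooooo  (fixed point — unchanged through step 11)
step 11 is --ooooooooooo, still not uniform -

no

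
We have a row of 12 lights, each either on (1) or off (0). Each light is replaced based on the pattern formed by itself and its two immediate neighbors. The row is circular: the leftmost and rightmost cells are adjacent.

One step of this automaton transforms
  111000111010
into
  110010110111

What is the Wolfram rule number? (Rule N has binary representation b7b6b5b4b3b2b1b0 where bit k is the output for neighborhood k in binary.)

173

position 1: 111 → 1  (bit 7 = 1)
position 2: 110 → 0  (bit 6 = 0)
position 9: 101 → 1  (bit 5 = 1)
position 3: 100 → 0  (bit 4 = 0)
position 0: 011 → 1  (bit 3 = 1)
position 10: 010 → 1  (bit 2 = 1)
position 5: 001 → 0  (bit 1 = 0)
position 4: 000 → 1  (bit 0 = 1)
bits b7..b0 = 10101101 = 173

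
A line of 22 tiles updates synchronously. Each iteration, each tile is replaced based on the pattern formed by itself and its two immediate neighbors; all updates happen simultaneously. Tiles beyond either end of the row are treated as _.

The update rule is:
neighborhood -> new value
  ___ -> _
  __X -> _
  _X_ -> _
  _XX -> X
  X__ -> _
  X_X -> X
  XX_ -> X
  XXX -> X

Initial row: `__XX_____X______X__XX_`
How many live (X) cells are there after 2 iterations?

4

iteration 1: __XX_______________XX_
iteration 2: __XX_______________XX_
count of X: 4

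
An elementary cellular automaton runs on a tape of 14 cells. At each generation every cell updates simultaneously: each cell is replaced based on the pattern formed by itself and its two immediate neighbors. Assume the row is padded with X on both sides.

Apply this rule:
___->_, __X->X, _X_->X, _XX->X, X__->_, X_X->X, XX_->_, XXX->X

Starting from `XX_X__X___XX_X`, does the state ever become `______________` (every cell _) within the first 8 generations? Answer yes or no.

no

X_XX_XX__XX_XX
_XX_XX__XX_XXX
XX_XX__XX_XXXX
X_XX__XX_XXXXX
_XX__XX_XXXXXX
XX__XX_XXXXXXX
X__XX_XXXXXXXX
__XX_XXXXXXXXX
generation 8 is __XX_XXXXXXXXX, still not uniform _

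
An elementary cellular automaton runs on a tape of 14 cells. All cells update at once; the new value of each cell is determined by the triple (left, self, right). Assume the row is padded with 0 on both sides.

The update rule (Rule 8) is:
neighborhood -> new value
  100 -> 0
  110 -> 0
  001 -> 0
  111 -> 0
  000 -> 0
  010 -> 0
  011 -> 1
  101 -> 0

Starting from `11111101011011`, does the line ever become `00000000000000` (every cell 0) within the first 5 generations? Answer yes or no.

10000000010010
00000000000000
all cells are 0 at generation 2

yes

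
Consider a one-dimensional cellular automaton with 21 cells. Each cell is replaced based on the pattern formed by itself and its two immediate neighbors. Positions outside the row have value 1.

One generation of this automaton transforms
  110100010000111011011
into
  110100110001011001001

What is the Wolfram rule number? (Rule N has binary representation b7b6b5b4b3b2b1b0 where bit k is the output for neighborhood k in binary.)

position 0: 111 → 1  (bit 7 = 1)
position 1: 110 → 1  (bit 6 = 1)
position 2: 101 → 0  (bit 5 = 0)
position 4: 100 → 0  (bit 4 = 0)
position 12: 011 → 0  (bit 3 = 0)
position 3: 010 → 1  (bit 2 = 1)
position 6: 001 → 1  (bit 1 = 1)
position 5: 000 → 0  (bit 0 = 0)
bits b7..b0 = 11000110 = 198

198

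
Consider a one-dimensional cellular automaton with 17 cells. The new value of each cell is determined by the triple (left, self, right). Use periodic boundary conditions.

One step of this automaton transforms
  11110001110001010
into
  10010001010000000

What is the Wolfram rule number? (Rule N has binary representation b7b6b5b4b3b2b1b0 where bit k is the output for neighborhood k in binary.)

72

position 1: 111 → 0  (bit 7 = 0)
position 3: 110 → 1  (bit 6 = 1)
position 14: 101 → 0  (bit 5 = 0)
position 4: 100 → 0  (bit 4 = 0)
position 0: 011 → 1  (bit 3 = 1)
position 13: 010 → 0  (bit 2 = 0)
position 6: 001 → 0  (bit 1 = 0)
position 5: 000 → 0  (bit 0 = 0)
bits b7..b0 = 01001000 = 72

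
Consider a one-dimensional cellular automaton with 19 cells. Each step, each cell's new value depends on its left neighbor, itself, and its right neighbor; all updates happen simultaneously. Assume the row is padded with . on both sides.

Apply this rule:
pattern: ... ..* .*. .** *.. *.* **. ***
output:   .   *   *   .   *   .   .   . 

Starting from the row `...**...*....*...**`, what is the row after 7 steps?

..*..*.***..***.*..
.*****....**....**.
*.....*..*..*..*..*
**...**************
..*.*..............
.**.**.............
*.....*............

*.....*............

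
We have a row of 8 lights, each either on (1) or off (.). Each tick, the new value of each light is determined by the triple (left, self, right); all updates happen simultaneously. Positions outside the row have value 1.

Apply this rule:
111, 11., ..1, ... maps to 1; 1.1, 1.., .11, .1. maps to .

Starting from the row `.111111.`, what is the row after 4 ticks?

.111.11.

..11111.
.1.1111.
....111.
.111.11.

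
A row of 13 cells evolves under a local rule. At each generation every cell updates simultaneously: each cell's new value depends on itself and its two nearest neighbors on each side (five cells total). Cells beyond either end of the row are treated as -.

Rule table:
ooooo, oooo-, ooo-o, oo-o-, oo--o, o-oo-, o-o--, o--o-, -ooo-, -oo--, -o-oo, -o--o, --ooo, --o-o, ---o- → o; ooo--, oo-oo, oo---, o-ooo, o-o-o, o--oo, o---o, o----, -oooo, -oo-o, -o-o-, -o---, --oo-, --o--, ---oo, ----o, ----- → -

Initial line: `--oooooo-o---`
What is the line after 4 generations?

---o-ooo-----

generation 1: --o-oooooo---
generation 2: -ooo--ooo----
generation 3: -oo-o-oo-----
generation 4: ---o-ooo-----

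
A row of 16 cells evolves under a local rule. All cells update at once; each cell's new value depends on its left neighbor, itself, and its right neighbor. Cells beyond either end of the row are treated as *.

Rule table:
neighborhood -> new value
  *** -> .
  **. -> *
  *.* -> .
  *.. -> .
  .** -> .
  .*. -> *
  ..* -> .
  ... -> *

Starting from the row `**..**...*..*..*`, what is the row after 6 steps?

step 1: .*...*.*.*..*...
step 2: .*.*.*.*.*..*.*.
step 3: .*.*.*.*.*..*.*.  (fixed point — unchanged through step 6)

.*.*.*.*.*..*.*.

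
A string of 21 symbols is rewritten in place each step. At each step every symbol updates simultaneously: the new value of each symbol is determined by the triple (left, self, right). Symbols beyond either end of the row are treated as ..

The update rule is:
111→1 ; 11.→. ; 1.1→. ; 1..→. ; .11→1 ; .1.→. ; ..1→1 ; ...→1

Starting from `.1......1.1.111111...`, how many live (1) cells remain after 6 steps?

13

step 1: 1..11111....11111..11
step 2: ..11111..1111111..11.
step 3: 111111..1111111..11..
step 4: 11111..1111111..11..1
step 5: 1111..1111111..11..1.
step 6: 111..1111111..11..1..
count of 1: 13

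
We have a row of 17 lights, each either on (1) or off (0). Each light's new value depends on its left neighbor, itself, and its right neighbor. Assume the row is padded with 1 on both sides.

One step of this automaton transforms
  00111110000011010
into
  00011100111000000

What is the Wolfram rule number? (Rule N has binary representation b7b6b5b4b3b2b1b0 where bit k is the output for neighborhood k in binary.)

position 3: 111 → 1  (bit 7 = 1)
position 6: 110 → 0  (bit 6 = 0)
position 14: 101 → 0  (bit 5 = 0)
position 0: 100 → 0  (bit 4 = 0)
position 2: 011 → 0  (bit 3 = 0)
position 15: 010 → 0  (bit 2 = 0)
position 1: 001 → 0  (bit 1 = 0)
position 8: 000 → 1  (bit 0 = 1)
bits b7..b0 = 10000001 = 129

129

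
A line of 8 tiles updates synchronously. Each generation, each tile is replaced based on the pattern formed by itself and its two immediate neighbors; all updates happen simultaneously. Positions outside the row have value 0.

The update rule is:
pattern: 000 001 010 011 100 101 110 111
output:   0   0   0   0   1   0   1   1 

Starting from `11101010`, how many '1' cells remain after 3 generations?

01100001
00110000
00011000
count of 1: 2

2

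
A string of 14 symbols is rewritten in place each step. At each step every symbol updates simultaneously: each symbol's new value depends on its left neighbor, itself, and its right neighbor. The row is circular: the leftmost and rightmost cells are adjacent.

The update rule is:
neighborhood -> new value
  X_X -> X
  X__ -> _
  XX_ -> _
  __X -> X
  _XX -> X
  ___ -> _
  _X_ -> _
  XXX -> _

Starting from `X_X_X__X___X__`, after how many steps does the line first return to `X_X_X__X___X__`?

step 1: _X_X__X___X__X
step 2: X_X__X___X__X_
step 3: _X__X___X__X_X
step 4: X__X___X__X_X_
step 5: __X___X__X_X_X
step 6: _X___X__X_X_X_
step 7: X___X__X_X_X__
step 8: ___X__X_X_X__X
step 9: __X__X_X_X__X_
step 10: _X__X_X_X__X__
step 11: X__X_X_X__X___
step 12: __X_X_X__X___X
step 13: _X_X_X__X___X_
step 14: X_X_X__X___X__

14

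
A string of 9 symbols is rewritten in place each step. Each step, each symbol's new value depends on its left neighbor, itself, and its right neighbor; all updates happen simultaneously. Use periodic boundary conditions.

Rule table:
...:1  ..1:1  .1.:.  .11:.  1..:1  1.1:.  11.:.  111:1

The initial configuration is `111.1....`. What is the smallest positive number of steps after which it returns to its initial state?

step 1: .1...1111
step 2: ..111.11.
step 3: 11.1....1
step 4: 1...1111.
step 5: .111.11..
step 6: 1.1....11
step 7: ...1111.1
step 8: 111.11...
step 9: .1....111
step 10: ..1111.1.
step 11: 11.11...1
step 12: 1....111.
step 13: .1111.1..
step 14: 1.11...11
step 15: ....111.1
step 16: 1111.1...
step 17: .11...111
step 18: ...111.1.
step 19: 111.1...1
step 20: 11...111.
step 21: ..111.1..
step 22: 11.1...11
step 23: 1...111.1
step 24: .111.1...
step 25: 1.1...111
step 26: ...111.11
step 27: 111.1....

27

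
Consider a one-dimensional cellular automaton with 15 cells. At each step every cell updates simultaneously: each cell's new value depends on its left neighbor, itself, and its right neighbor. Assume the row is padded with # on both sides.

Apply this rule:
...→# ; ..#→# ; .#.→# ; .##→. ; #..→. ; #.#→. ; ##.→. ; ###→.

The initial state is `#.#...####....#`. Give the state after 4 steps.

..#.##.....###.
.##....####....
....###.....###
.###....####...

.###....####...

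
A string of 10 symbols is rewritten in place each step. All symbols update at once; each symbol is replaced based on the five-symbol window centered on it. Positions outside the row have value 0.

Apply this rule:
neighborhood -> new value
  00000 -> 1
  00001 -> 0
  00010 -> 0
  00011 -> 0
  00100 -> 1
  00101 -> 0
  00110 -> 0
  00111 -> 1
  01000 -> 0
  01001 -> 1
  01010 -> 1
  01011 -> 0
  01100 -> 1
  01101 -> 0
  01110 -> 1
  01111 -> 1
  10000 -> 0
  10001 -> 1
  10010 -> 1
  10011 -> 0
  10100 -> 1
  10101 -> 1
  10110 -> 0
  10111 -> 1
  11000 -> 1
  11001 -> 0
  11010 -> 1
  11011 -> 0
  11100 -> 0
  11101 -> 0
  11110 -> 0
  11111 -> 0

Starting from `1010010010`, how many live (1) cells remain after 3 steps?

step 1: 0111111110
step 2: 0110000001
step 3: 0011011001
count of 1: 5

5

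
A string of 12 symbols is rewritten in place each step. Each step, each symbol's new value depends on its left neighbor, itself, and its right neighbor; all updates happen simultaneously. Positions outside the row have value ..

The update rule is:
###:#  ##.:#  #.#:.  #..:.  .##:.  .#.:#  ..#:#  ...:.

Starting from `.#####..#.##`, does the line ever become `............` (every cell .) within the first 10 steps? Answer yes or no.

step 1: #.####.##..#
step 2: #..###..#.##
step 3: #.#.##.##..#
step 4: #.#..#..#.##
step 5: #.#.##.##..#  (repeats step 3; period 2)
step 10: #.#..#..#.##
step 10 is #.#..#..#.##, still not uniform .

no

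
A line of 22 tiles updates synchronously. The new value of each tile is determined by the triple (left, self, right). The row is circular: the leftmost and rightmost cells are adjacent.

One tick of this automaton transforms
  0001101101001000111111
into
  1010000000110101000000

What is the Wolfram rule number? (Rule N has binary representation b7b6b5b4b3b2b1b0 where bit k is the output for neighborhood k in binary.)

position 17: 111 → 0  (bit 7 = 0)
position 4: 110 → 0  (bit 6 = 0)
position 5: 101 → 0  (bit 5 = 0)
position 0: 100 → 1  (bit 4 = 1)
position 3: 011 → 0  (bit 3 = 0)
position 9: 010 → 0  (bit 2 = 0)
position 2: 001 → 1  (bit 1 = 1)
position 1: 000 → 0  (bit 0 = 0)
bits b7..b0 = 00010010 = 18

18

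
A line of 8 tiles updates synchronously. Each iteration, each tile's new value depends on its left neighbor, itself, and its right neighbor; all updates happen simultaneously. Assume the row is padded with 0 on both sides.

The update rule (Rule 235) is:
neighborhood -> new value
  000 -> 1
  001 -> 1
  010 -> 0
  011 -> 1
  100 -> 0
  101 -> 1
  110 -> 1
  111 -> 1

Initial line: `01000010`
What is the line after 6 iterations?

11111110

iteration 1: 10011100
iteration 2: 00111101
iteration 3: 11111110
iteration 4: 11111110  (fixed point — unchanged through iteration 6)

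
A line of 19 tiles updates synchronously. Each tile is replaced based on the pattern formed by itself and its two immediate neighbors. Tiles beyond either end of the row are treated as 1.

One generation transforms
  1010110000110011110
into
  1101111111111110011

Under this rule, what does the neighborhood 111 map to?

0

At position 15 the neighborhood is 111; the next row has 0 there.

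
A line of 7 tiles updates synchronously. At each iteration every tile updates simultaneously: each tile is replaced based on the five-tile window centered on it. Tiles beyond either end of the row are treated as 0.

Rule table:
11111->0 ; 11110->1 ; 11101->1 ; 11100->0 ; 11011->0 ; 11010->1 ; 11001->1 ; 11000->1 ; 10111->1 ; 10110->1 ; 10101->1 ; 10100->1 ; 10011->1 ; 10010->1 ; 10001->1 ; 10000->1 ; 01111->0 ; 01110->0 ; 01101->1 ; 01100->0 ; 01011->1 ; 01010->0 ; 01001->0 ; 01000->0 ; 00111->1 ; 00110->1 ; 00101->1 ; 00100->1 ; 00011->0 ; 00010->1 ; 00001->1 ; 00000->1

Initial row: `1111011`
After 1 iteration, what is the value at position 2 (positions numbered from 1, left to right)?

1011010
position 2 holds 0

0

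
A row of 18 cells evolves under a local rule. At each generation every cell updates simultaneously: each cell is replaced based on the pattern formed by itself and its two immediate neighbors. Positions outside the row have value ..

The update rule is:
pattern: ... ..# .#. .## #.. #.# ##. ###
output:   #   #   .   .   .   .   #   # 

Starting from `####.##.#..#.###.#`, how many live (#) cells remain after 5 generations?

.###..#...#...##..
#.##.#..##..##.#.#
...#...#.#.#.#....
###..##........###
.##.#.#.#######.##
count of #: 13

13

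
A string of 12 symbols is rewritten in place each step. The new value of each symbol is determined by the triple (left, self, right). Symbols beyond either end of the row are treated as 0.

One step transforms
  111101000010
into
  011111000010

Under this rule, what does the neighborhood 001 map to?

At position 9 the neighborhood is 001; the next row has 0 there.

0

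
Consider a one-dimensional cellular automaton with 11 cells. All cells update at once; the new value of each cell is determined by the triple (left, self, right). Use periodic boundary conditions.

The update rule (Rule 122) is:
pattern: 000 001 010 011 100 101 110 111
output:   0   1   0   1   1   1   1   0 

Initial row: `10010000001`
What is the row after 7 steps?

01111000000

11101000011
00110100110
01111011111
11001110001
01111011011
11001111111
01111000000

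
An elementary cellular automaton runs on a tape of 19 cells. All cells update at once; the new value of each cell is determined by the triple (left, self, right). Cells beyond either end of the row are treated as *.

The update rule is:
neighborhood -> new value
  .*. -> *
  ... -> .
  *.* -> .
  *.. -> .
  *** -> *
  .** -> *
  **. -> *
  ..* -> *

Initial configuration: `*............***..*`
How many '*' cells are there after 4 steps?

*...........****.**
*..........*****.**
*.........******.**
*........*******.**
count of *: 10

10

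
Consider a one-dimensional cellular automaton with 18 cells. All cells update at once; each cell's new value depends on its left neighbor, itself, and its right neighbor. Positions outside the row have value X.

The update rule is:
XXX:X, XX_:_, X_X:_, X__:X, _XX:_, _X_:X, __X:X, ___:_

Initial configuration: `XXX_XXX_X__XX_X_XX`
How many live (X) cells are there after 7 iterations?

iteration 1: XX___X__XXX___X__X
iteration 2: X_X_XXXX_X_X_XXXX_
iteration 3: __X__XX__X_X__XX__
iteration 4: XXXXX__XXX_XXX__XX
iteration 5: XXXX_XX_X___X_XX_X
iteration 6: XXX_____XX_XX_____
iteration 7: XX_X___X_____X___X
count of X: 6

6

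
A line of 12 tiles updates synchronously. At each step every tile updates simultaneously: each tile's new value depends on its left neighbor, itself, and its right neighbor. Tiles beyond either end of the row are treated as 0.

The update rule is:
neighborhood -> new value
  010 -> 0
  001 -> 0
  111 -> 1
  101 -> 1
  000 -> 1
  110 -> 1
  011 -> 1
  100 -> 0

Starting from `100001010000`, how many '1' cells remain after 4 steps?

step 1: 001100100111
step 2: 101100000111
step 3: 011101110111
step 4: 011111111111
count of 1: 11

11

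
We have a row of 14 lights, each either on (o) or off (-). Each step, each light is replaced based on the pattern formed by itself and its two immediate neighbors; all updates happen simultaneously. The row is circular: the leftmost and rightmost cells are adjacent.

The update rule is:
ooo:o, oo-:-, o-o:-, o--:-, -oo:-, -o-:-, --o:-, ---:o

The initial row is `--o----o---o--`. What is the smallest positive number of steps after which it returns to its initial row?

2

step 1: o---oo---o---o
step 2: --o----o---o--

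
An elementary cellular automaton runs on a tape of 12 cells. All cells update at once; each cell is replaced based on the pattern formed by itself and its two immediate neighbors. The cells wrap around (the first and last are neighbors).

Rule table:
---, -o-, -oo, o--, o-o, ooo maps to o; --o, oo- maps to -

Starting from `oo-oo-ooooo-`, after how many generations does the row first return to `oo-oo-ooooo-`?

12

o-oo-ooooo-o
-oo-ooooo-oo
oo-ooooo-oo-
o-ooooo-oo-o
-ooooo-oo-oo
ooooo-oo-oo-
oooo-oo-oo-o
ooo-oo-oo-oo
oo-oo-oo-ooo
o-oo-oo-oooo
-oo-oo-ooooo
oo-oo-ooooo-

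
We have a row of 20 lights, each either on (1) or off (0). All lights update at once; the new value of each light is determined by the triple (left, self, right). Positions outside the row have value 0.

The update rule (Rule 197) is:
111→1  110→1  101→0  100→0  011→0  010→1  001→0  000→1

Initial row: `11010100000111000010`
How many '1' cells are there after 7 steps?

01010101110011011010
01010100110001001010
01010100010101001010
01010101010101001010
01010101010101001010  (fixed point — unchanged through step 7)
count of 1: 9

9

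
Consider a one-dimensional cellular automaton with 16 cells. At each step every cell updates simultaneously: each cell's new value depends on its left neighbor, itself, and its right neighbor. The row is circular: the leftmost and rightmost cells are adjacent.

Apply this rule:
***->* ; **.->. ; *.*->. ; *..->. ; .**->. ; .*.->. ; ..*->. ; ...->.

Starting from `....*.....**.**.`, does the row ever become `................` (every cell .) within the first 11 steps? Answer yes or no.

yes

step 1: ................
all cells are . at step 1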